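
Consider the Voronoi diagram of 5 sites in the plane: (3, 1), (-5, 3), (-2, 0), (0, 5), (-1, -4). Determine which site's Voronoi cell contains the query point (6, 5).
Nearest site = (3, 1)

The Voronoi cell of site s contains exactly those query points closer to s than to any other site. Compute squared distances from q = (6, 5) to each site:
  (3 − 6)² + (1 − 5)² = 25
  (0 − 6)² + (5 − 5)² = 36
  (-2 − 6)² + (0 − 5)² = 89
  (-5 − 6)² + (3 − 5)² = 125
  (-1 − 6)² + (-4 − 5)² = 130
Minimum is attained by (3, 1), so q lies in its Voronoi cell.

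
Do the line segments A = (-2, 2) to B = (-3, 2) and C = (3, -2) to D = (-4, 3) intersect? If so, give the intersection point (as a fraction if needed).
Yes; intersection at (-13/5, 2) (t = 3/5 on AB, s = 4/5 on CD)

Parametrize AB as A + t(B − A) = (-2 + -1 t, 2 + 0 t) and CD as C + s(D − C) = (3 + -7 s, -2 + 5 s). Solve the linear system for (t, s). Determinant = 5 ≠ 0, so a unique intersection of the containing lines exists. Solution: t = 3/5, s = 4/5 — both in [0, 1], so the segments cross. Intersection point: (-13/5, 2).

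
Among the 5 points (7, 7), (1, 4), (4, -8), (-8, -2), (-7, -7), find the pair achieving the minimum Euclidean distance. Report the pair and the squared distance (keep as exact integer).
Pair = ((-8, -2), (-7, -7)); squared distance = 26

Compute all C(5, 2) = 10 pairwise squared distances (x_i − x_j)² + (y_i − y_j)². The minimum is 26, attained by the pair ((-8, -2), (-7, -7)).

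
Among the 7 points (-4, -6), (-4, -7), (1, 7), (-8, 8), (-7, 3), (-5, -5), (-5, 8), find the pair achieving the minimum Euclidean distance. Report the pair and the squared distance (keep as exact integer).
Pair = ((-4, -6), (-4, -7)); squared distance = 1

Compute all C(7, 2) = 21 pairwise squared distances (x_i − x_j)² + (y_i − y_j)². The minimum is 1, attained by the pair ((-4, -6), (-4, -7)).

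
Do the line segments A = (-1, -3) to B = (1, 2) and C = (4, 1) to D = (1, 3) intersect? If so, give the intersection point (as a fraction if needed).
No (intersection of containing lines falls outside at least one segment)

Parametrize and solve: t = 22/19, s = 17/19. At least one of these is outside [0, 1], so the segments do not intersect.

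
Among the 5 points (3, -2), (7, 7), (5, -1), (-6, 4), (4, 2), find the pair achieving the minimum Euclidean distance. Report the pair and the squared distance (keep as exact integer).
Pair = ((3, -2), (5, -1)); squared distance = 5

Compute all C(5, 2) = 10 pairwise squared distances (x_i − x_j)² + (y_i − y_j)². The minimum is 5, attained by the pair ((3, -2), (5, -1)).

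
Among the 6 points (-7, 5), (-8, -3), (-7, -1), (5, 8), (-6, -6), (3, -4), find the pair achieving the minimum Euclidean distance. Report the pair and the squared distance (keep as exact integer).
Pair = ((-8, -3), (-7, -1)); squared distance = 5

Compute all C(6, 2) = 15 pairwise squared distances (x_i − x_j)² + (y_i − y_j)². The minimum is 5, attained by the pair ((-8, -3), (-7, -1)).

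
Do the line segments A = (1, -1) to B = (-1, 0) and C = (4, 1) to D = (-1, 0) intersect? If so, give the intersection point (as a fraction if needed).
Yes; intersection at (-1, 0) (t = 1 on AB, s = 1 on CD)

Parametrize AB as A + t(B − A) = (1 + -2 t, -1 + 1 t) and CD as C + s(D − C) = (4 + -5 s, 1 + -1 s). Solve the linear system for (t, s). Determinant = -7 ≠ 0, so a unique intersection of the containing lines exists. Solution: t = 1, s = 1 — both in [0, 1], so the segments cross. Intersection point: (-1, 0).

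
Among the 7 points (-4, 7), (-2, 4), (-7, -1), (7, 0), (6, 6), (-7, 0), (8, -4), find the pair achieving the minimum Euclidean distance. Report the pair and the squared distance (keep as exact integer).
Pair = ((-7, -1), (-7, 0)); squared distance = 1

Compute all C(7, 2) = 21 pairwise squared distances (x_i − x_j)² + (y_i − y_j)². The minimum is 1, attained by the pair ((-7, -1), (-7, 0)).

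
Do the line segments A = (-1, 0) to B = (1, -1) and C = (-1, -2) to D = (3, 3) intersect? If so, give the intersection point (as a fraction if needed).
Yes; intersection at (1/7, -4/7) (t = 4/7 on AB, s = 2/7 on CD)

Parametrize AB as A + t(B − A) = (-1 + 2 t, 0 + -1 t) and CD as C + s(D − C) = (-1 + 4 s, -2 + 5 s). Solve the linear system for (t, s). Determinant = -14 ≠ 0, so a unique intersection of the containing lines exists. Solution: t = 4/7, s = 2/7 — both in [0, 1], so the segments cross. Intersection point: (1/7, -4/7).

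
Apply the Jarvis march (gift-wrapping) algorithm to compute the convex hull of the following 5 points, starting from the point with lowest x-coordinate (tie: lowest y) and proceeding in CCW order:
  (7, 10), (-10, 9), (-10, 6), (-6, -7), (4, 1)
Hull (CCW) = [(-10, 6), (-6, -7), (4, 1), (7, 10), (-10, 9)]

Jarvis march: at each step, from the current hull vertex p, select the next vertex q as the point such that every other point lies strictly to the left of (or on) the directed line p → q. (Equivalently: for every other point r, the cross product (q − p) × (r − p) ≥ 0.)
Starting point (lowest x, tie lowest y): (-10, 6). Wrap until returning to start. Resulting hull: (-10, 6), (-6, -7), (4, 1), (7, 10), (-10, 9).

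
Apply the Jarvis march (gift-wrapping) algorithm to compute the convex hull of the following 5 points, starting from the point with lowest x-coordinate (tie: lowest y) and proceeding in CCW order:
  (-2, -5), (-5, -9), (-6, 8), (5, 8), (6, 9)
Hull (CCW) = [(-6, 8), (-5, -9), (-2, -5), (6, 9)]

Jarvis march: at each step, from the current hull vertex p, select the next vertex q as the point such that every other point lies strictly to the left of (or on) the directed line p → q. (Equivalently: for every other point r, the cross product (q − p) × (r − p) ≥ 0.)
Starting point (lowest x, tie lowest y): (-6, 8). Wrap until returning to start. Resulting hull: (-6, 8), (-5, -9), (-2, -5), (6, 9).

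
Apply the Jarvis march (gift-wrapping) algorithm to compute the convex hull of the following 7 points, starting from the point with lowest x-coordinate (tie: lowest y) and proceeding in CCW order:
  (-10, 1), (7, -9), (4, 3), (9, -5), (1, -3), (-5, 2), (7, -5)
Hull (CCW) = [(-10, 1), (7, -9), (9, -5), (4, 3), (-5, 2)]

Jarvis march: at each step, from the current hull vertex p, select the next vertex q as the point such that every other point lies strictly to the left of (or on) the directed line p → q. (Equivalently: for every other point r, the cross product (q − p) × (r − p) ≥ 0.)
Starting point (lowest x, tie lowest y): (-10, 1). Wrap until returning to start. Resulting hull: (-10, 1), (7, -9), (9, -5), (4, 3), (-5, 2).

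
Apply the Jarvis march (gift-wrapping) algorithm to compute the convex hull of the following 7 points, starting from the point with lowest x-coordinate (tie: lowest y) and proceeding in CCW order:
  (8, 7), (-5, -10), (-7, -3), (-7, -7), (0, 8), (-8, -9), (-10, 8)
Hull (CCW) = [(-10, 8), (-8, -9), (-5, -10), (8, 7), (0, 8)]

Jarvis march: at each step, from the current hull vertex p, select the next vertex q as the point such that every other point lies strictly to the left of (or on) the directed line p → q. (Equivalently: for every other point r, the cross product (q − p) × (r − p) ≥ 0.)
Starting point (lowest x, tie lowest y): (-10, 8). Wrap until returning to start. Resulting hull: (-10, 8), (-8, -9), (-5, -10), (8, 7), (0, 8).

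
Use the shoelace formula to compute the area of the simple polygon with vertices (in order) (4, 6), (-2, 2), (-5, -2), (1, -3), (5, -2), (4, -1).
Area = 95/2

Shoelace formula: Area = (1/2) |Σ_i (x_i · y_{i+1} − x_{i+1} · y_i)| (indices mod n). Compute each cross term:
  (4)(2) − (-2)(6) = 20
  (-2)(-2) − (-5)(2) = 14
  (-5)(-3) − (1)(-2) = 17
  (1)(-2) − (5)(-3) = 13
  (5)(-1) − (4)(-2) = 3
  (4)(6) − (4)(-1) = 28
Sum = 95, so (signed) Area = 95/2 = 95/2, |Area| = 95/2.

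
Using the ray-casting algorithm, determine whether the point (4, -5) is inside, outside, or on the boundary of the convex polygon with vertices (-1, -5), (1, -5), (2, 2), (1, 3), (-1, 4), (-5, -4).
The point (4, -5) lies strictly outside the polygon

Cast a horizontal ray to the right from the query point and count how many polygon edges it crosses (each edge strictly once or zero times, handled with the usual half-open convention). 
Parity of crossings → even ⇒ outside.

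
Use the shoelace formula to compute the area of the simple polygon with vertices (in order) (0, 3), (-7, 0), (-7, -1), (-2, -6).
Area = 31

Shoelace formula: Area = (1/2) |Σ_i (x_i · y_{i+1} − x_{i+1} · y_i)| (indices mod n). Compute each cross term:
  (0)(0) − (-7)(3) = 21
  (-7)(-1) − (-7)(0) = 7
  (-7)(-6) − (-2)(-1) = 40
  (-2)(3) − (0)(-6) = -6
Sum = 62, so (signed) Area = 62/2 = 31, |Area| = 31.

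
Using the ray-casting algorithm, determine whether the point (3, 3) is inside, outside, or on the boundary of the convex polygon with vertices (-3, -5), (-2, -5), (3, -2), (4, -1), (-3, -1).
The point (3, 3) lies strictly outside the polygon

Cast a horizontal ray to the right from the query point and count how many polygon edges it crosses (each edge strictly once or zero times, handled with the usual half-open convention). 
Parity of crossings → even ⇒ outside.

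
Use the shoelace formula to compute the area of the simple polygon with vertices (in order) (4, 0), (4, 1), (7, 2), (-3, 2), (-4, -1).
Area = 20

Shoelace formula: Area = (1/2) |Σ_i (x_i · y_{i+1} − x_{i+1} · y_i)| (indices mod n). Compute each cross term:
  (4)(1) − (4)(0) = 4
  (4)(2) − (7)(1) = 1
  (7)(2) − (-3)(2) = 20
  (-3)(-1) − (-4)(2) = 11
  (-4)(0) − (4)(-1) = 4
Sum = 40, so (signed) Area = 40/2 = 20, |Area| = 20.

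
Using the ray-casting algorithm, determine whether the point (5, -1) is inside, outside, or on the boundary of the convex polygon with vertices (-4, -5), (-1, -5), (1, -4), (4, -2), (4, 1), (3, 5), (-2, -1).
The point (5, -1) lies strictly outside the polygon

Cast a horizontal ray to the right from the query point and count how many polygon edges it crosses (each edge strictly once or zero times, handled with the usual half-open convention). 
Parity of crossings → even ⇒ outside.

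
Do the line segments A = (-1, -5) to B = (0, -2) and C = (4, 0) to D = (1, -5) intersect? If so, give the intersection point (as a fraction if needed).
No (intersection of containing lines falls outside at least one segment)

Parametrize and solve: t = -5/2, s = 5/2. At least one of these is outside [0, 1], so the segments do not intersect.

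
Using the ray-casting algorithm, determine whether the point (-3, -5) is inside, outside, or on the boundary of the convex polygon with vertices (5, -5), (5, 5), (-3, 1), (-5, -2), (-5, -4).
The point (-3, -5) lies strictly outside the polygon

Cast a horizontal ray to the right from the query point and count how many polygon edges it crosses (each edge strictly once or zero times, handled with the usual half-open convention). 
Parity of crossings → even ⇒ outside.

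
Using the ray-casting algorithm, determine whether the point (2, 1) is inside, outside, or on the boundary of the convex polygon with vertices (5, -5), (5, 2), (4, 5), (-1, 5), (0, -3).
The point (2, 1) lies strictly inside the polygon

Cast a horizontal ray to the right from the query point and count how many polygon edges it crosses (each edge strictly once or zero times, handled with the usual half-open convention). 
Parity of crossings → odd ⇒ inside.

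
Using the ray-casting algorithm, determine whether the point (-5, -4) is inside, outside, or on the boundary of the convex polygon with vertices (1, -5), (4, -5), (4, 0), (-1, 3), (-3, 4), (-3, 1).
The point (-5, -4) lies strictly outside the polygon

Cast a horizontal ray to the right from the query point and count how many polygon edges it crosses (each edge strictly once or zero times, handled with the usual half-open convention). 
Parity of crossings → even ⇒ outside.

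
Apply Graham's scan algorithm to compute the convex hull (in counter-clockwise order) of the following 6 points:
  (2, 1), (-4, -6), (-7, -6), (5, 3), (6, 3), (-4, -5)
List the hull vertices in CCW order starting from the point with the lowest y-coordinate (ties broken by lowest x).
Hull (CCW) = [(-7, -6), (-4, -6), (6, 3), (5, 3), (2, 1)]

Graham scan procedure:
  1. Find the pivot p₀ = point with lowest y (tie → lowest x): (-7, -6).
  2. Sort the remaining points by polar angle around p₀.
  3. Walk through sorted points, maintaining a stack; pop the top while the last three entries make a non-left turn (cross product ≤ 0).
  4. Final stack is the convex hull in CCW order: (-7, -6), (-4, -6), (6, 3), (5, 3), (2, 1).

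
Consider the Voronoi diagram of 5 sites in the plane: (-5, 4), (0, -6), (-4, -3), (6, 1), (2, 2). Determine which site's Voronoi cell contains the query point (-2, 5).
Nearest site = (-5, 4)

The Voronoi cell of site s contains exactly those query points closer to s than to any other site. Compute squared distances from q = (-2, 5) to each site:
  (-5 − -2)² + (4 − 5)² = 10
  (2 − -2)² + (2 − 5)² = 25
  (-4 − -2)² + (-3 − 5)² = 68
  (6 − -2)² + (1 − 5)² = 80
  (0 − -2)² + (-6 − 5)² = 125
Minimum is attained by (-5, 4), so q lies in its Voronoi cell.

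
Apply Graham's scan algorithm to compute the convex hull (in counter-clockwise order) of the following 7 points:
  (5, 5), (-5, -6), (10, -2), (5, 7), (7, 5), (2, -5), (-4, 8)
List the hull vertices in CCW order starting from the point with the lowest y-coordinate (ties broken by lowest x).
Hull (CCW) = [(-5, -6), (2, -5), (10, -2), (7, 5), (5, 7), (-4, 8)]

Graham scan procedure:
  1. Find the pivot p₀ = point with lowest y (tie → lowest x): (-5, -6).
  2. Sort the remaining points by polar angle around p₀.
  3. Walk through sorted points, maintaining a stack; pop the top while the last three entries make a non-left turn (cross product ≤ 0).
  4. Final stack is the convex hull in CCW order: (-5, -6), (2, -5), (10, -2), (7, 5), (5, 7), (-4, 8).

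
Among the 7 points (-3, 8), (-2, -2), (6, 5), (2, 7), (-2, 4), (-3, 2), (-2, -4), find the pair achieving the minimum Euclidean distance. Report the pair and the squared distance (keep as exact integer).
Pair = ((-2, -2), (-2, -4)); squared distance = 4

Compute all C(7, 2) = 21 pairwise squared distances (x_i − x_j)² + (y_i − y_j)². The minimum is 4, attained by the pair ((-2, -2), (-2, -4)).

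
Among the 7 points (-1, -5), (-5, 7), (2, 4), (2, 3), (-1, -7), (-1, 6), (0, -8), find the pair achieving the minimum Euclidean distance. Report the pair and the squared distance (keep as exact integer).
Pair = ((2, 4), (2, 3)); squared distance = 1

Compute all C(7, 2) = 21 pairwise squared distances (x_i − x_j)² + (y_i − y_j)². The minimum is 1, attained by the pair ((2, 4), (2, 3)).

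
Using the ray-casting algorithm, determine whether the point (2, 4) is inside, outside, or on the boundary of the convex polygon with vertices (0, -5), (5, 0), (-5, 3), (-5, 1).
The point (2, 4) lies strictly outside the polygon

Cast a horizontal ray to the right from the query point and count how many polygon edges it crosses (each edge strictly once or zero times, handled with the usual half-open convention). 
Parity of crossings → even ⇒ outside.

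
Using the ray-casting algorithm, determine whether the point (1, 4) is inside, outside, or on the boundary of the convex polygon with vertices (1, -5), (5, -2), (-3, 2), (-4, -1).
The point (1, 4) lies strictly outside the polygon

Cast a horizontal ray to the right from the query point and count how many polygon edges it crosses (each edge strictly once or zero times, handled with the usual half-open convention). 
Parity of crossings → even ⇒ outside.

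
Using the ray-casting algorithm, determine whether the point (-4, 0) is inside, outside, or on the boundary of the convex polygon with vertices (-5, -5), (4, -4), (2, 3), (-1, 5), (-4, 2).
The point (-4, 0) lies strictly inside the polygon

Cast a horizontal ray to the right from the query point and count how many polygon edges it crosses (each edge strictly once or zero times, handled with the usual half-open convention). 
Parity of crossings → odd ⇒ inside.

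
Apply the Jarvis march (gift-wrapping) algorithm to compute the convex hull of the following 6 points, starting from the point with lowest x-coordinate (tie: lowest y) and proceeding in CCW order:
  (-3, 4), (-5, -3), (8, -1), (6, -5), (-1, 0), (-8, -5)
Hull (CCW) = [(-8, -5), (6, -5), (8, -1), (-3, 4)]

Jarvis march: at each step, from the current hull vertex p, select the next vertex q as the point such that every other point lies strictly to the left of (or on) the directed line p → q. (Equivalently: for every other point r, the cross product (q − p) × (r − p) ≥ 0.)
Starting point (lowest x, tie lowest y): (-8, -5). Wrap until returning to start. Resulting hull: (-8, -5), (6, -5), (8, -1), (-3, 4).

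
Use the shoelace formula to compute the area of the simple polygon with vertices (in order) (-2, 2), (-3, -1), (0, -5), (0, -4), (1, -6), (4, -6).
Area = 41/2

Shoelace formula: Area = (1/2) |Σ_i (x_i · y_{i+1} − x_{i+1} · y_i)| (indices mod n). Compute each cross term:
  (-2)(-1) − (-3)(2) = 8
  (-3)(-5) − (0)(-1) = 15
  (0)(-4) − (0)(-5) = 0
  (0)(-6) − (1)(-4) = 4
  (1)(-6) − (4)(-6) = 18
  (4)(2) − (-2)(-6) = -4
Sum = 41, so (signed) Area = 41/2 = 41/2, |Area| = 41/2.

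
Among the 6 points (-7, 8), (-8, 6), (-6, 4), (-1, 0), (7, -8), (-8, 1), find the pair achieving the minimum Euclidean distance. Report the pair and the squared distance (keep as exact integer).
Pair = ((-7, 8), (-8, 6)); squared distance = 5

Compute all C(6, 2) = 15 pairwise squared distances (x_i − x_j)² + (y_i − y_j)². The minimum is 5, attained by the pair ((-7, 8), (-8, 6)).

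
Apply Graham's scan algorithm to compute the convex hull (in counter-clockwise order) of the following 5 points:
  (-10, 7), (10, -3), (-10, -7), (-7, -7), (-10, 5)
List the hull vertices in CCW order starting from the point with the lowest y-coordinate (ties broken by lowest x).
Hull (CCW) = [(-10, -7), (-7, -7), (10, -3), (-10, 7)]

Graham scan procedure:
  1. Find the pivot p₀ = point with lowest y (tie → lowest x): (-10, -7).
  2. Sort the remaining points by polar angle around p₀.
  3. Walk through sorted points, maintaining a stack; pop the top while the last three entries make a non-left turn (cross product ≤ 0).
  4. Final stack is the convex hull in CCW order: (-10, -7), (-7, -7), (10, -3), (-10, 7).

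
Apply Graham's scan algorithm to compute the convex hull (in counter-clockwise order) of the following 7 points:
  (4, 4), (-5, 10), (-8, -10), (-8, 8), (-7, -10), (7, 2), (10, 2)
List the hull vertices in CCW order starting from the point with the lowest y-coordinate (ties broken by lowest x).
Hull (CCW) = [(-8, -10), (-7, -10), (10, 2), (-5, 10), (-8, 8)]

Graham scan procedure:
  1. Find the pivot p₀ = point with lowest y (tie → lowest x): (-8, -10).
  2. Sort the remaining points by polar angle around p₀.
  3. Walk through sorted points, maintaining a stack; pop the top while the last three entries make a non-left turn (cross product ≤ 0).
  4. Final stack is the convex hull in CCW order: (-8, -10), (-7, -10), (10, 2), (-5, 10), (-8, 8).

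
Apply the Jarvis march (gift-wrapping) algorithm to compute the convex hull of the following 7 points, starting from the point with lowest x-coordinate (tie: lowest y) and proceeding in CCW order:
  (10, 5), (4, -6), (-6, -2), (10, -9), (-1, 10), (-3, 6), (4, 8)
Hull (CCW) = [(-6, -2), (10, -9), (10, 5), (4, 8), (-1, 10), (-3, 6)]

Jarvis march: at each step, from the current hull vertex p, select the next vertex q as the point such that every other point lies strictly to the left of (or on) the directed line p → q. (Equivalently: for every other point r, the cross product (q − p) × (r − p) ≥ 0.)
Starting point (lowest x, tie lowest y): (-6, -2). Wrap until returning to start. Resulting hull: (-6, -2), (10, -9), (10, 5), (4, 8), (-1, 10), (-3, 6).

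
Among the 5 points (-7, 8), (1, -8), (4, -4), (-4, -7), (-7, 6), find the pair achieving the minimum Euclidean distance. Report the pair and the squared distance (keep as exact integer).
Pair = ((-7, 8), (-7, 6)); squared distance = 4

Compute all C(5, 2) = 10 pairwise squared distances (x_i − x_j)² + (y_i − y_j)². The minimum is 4, attained by the pair ((-7, 8), (-7, 6)).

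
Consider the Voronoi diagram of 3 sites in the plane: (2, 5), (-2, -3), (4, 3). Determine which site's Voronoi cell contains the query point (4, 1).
Nearest site = (4, 3)

The Voronoi cell of site s contains exactly those query points closer to s than to any other site. Compute squared distances from q = (4, 1) to each site:
  (4 − 4)² + (3 − 1)² = 4
  (2 − 4)² + (5 − 1)² = 20
  (-2 − 4)² + (-3 − 1)² = 52
Minimum is attained by (4, 3), so q lies in its Voronoi cell.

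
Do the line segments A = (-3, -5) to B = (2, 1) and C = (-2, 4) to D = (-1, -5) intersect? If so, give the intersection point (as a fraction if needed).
Yes; intersection at (-21/17, -49/17) (t = 6/17 on AB, s = 13/17 on CD)

Parametrize AB as A + t(B − A) = (-3 + 5 t, -5 + 6 t) and CD as C + s(D − C) = (-2 + 1 s, 4 + -9 s). Solve the linear system for (t, s). Determinant = 51 ≠ 0, so a unique intersection of the containing lines exists. Solution: t = 6/17, s = 13/17 — both in [0, 1], so the segments cross. Intersection point: (-21/17, -49/17).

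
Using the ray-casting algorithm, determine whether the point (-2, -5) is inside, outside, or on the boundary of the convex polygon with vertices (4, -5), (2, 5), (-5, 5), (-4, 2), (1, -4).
The point (-2, -5) lies strictly outside the polygon

Cast a horizontal ray to the right from the query point and count how many polygon edges it crosses (each edge strictly once or zero times, handled with the usual half-open convention). 
Parity of crossings → even ⇒ outside.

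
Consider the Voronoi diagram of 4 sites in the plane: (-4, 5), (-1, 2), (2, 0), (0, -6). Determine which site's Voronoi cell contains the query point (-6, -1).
Nearest site = (-1, 2)

The Voronoi cell of site s contains exactly those query points closer to s than to any other site. Compute squared distances from q = (-6, -1) to each site:
  (-1 − -6)² + (2 − -1)² = 34
  (-4 − -6)² + (5 − -1)² = 40
  (0 − -6)² + (-6 − -1)² = 61
  (2 − -6)² + (0 − -1)² = 65
Minimum is attained by (-1, 2), so q lies in its Voronoi cell.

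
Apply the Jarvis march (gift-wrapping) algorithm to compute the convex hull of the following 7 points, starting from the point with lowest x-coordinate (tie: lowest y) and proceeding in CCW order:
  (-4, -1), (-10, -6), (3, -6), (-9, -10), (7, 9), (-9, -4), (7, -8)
Hull (CCW) = [(-10, -6), (-9, -10), (7, -8), (7, 9), (-9, -4)]

Jarvis march: at each step, from the current hull vertex p, select the next vertex q as the point such that every other point lies strictly to the left of (or on) the directed line p → q. (Equivalently: for every other point r, the cross product (q − p) × (r − p) ≥ 0.)
Starting point (lowest x, tie lowest y): (-10, -6). Wrap until returning to start. Resulting hull: (-10, -6), (-9, -10), (7, -8), (7, 9), (-9, -4).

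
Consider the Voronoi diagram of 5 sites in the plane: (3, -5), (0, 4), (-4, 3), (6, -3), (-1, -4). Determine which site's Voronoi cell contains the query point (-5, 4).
Nearest site = (-4, 3)

The Voronoi cell of site s contains exactly those query points closer to s than to any other site. Compute squared distances from q = (-5, 4) to each site:
  (-4 − -5)² + (3 − 4)² = 2
  (0 − -5)² + (4 − 4)² = 25
  (-1 − -5)² + (-4 − 4)² = 80
  (3 − -5)² + (-5 − 4)² = 145
  (6 − -5)² + (-3 − 4)² = 170
Minimum is attained by (-4, 3), so q lies in its Voronoi cell.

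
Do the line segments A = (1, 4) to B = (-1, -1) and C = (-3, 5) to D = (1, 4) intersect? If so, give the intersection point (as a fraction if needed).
Yes; intersection at (1, 4) (t = 0 on AB, s = 1 on CD)

Parametrize AB as A + t(B − A) = (1 + -2 t, 4 + -5 t) and CD as C + s(D − C) = (-3 + 4 s, 5 + -1 s). Solve the linear system for (t, s). Determinant = -22 ≠ 0, so a unique intersection of the containing lines exists. Solution: t = 0, s = 1 — both in [0, 1], so the segments cross. Intersection point: (1, 4).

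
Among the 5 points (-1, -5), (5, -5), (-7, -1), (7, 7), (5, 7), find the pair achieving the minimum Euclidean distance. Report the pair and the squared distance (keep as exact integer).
Pair = ((7, 7), (5, 7)); squared distance = 4

Compute all C(5, 2) = 10 pairwise squared distances (x_i − x_j)² + (y_i − y_j)². The minimum is 4, attained by the pair ((7, 7), (5, 7)).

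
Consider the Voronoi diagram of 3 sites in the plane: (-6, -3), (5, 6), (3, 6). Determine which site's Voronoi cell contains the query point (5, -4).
Nearest site = (5, 6)

The Voronoi cell of site s contains exactly those query points closer to s than to any other site. Compute squared distances from q = (5, -4) to each site:
  (5 − 5)² + (6 − -4)² = 100
  (3 − 5)² + (6 − -4)² = 104
  (-6 − 5)² + (-3 − -4)² = 122
Minimum is attained by (5, 6), so q lies in its Voronoi cell.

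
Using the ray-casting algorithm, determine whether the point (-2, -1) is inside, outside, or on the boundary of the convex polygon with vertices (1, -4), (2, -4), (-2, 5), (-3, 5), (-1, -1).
The point (-2, -1) lies strictly outside the polygon

Cast a horizontal ray to the right from the query point and count how many polygon edges it crosses (each edge strictly once or zero times, handled with the usual half-open convention). 
Parity of crossings → even ⇒ outside.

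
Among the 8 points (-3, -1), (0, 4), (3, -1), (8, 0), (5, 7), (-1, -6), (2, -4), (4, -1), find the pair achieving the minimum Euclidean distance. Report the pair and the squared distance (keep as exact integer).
Pair = ((3, -1), (4, -1)); squared distance = 1

Compute all C(8, 2) = 28 pairwise squared distances (x_i − x_j)² + (y_i − y_j)². The minimum is 1, attained by the pair ((3, -1), (4, -1)).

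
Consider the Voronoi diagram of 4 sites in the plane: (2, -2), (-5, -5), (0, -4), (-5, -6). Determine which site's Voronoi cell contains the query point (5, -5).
Nearest site = (2, -2)

The Voronoi cell of site s contains exactly those query points closer to s than to any other site. Compute squared distances from q = (5, -5) to each site:
  (2 − 5)² + (-2 − -5)² = 18
  (0 − 5)² + (-4 − -5)² = 26
  (-5 − 5)² + (-5 − -5)² = 100
  (-5 − 5)² + (-6 − -5)² = 101
Minimum is attained by (2, -2), so q lies in its Voronoi cell.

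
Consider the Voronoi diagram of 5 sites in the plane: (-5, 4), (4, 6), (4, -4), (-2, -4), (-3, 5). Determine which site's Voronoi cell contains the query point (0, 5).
Nearest site = (-3, 5)

The Voronoi cell of site s contains exactly those query points closer to s than to any other site. Compute squared distances from q = (0, 5) to each site:
  (-3 − 0)² + (5 − 5)² = 9
  (4 − 0)² + (6 − 5)² = 17
  (-5 − 0)² + (4 − 5)² = 26
  (-2 − 0)² + (-4 − 5)² = 85
  (4 − 0)² + (-4 − 5)² = 97
Minimum is attained by (-3, 5), so q lies in its Voronoi cell.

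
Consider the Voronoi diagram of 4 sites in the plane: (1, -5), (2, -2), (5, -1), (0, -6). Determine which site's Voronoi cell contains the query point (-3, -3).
Nearest site = (0, -6)

The Voronoi cell of site s contains exactly those query points closer to s than to any other site. Compute squared distances from q = (-3, -3) to each site:
  (0 − -3)² + (-6 − -3)² = 18
  (1 − -3)² + (-5 − -3)² = 20
  (2 − -3)² + (-2 − -3)² = 26
  (5 − -3)² + (-1 − -3)² = 68
Minimum is attained by (0, -6), so q lies in its Voronoi cell.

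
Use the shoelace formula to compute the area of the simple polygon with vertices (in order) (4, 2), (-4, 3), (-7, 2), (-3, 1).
Area = 11

Shoelace formula: Area = (1/2) |Σ_i (x_i · y_{i+1} − x_{i+1} · y_i)| (indices mod n). Compute each cross term:
  (4)(3) − (-4)(2) = 20
  (-4)(2) − (-7)(3) = 13
  (-7)(1) − (-3)(2) = -1
  (-3)(2) − (4)(1) = -10
Sum = 22, so (signed) Area = 22/2 = 11, |Area| = 11.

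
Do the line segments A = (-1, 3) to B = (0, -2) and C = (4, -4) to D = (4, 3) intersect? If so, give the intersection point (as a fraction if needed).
No (intersection of containing lines falls outside at least one segment)

Parametrize and solve: t = 5, s = -18/7. At least one of these is outside [0, 1], so the segments do not intersect.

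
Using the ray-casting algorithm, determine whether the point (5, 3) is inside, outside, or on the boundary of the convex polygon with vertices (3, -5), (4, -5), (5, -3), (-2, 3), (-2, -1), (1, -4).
The point (5, 3) lies strictly outside the polygon

Cast a horizontal ray to the right from the query point and count how many polygon edges it crosses (each edge strictly once or zero times, handled with the usual half-open convention). 
Parity of crossings → even ⇒ outside.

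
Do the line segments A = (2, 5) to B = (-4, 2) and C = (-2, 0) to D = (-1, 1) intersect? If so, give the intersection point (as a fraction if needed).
No (intersection of containing lines falls outside at least one segment)

Parametrize and solve: t = -1/3, s = 6. At least one of these is outside [0, 1], so the segments do not intersect.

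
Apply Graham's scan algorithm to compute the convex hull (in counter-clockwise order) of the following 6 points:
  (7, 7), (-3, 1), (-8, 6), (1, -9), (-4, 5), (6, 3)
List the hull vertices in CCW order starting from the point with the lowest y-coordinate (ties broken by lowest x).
Hull (CCW) = [(1, -9), (6, 3), (7, 7), (-8, 6)]

Graham scan procedure:
  1. Find the pivot p₀ = point with lowest y (tie → lowest x): (1, -9).
  2. Sort the remaining points by polar angle around p₀.
  3. Walk through sorted points, maintaining a stack; pop the top while the last three entries make a non-left turn (cross product ≤ 0).
  4. Final stack is the convex hull in CCW order: (1, -9), (6, 3), (7, 7), (-8, 6).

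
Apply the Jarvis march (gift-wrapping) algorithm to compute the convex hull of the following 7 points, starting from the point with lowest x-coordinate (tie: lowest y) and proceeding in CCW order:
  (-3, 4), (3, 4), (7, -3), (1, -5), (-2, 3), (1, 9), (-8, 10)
Hull (CCW) = [(-8, 10), (1, -5), (7, -3), (1, 9)]

Jarvis march: at each step, from the current hull vertex p, select the next vertex q as the point such that every other point lies strictly to the left of (or on) the directed line p → q. (Equivalently: for every other point r, the cross product (q − p) × (r − p) ≥ 0.)
Starting point (lowest x, tie lowest y): (-8, 10). Wrap until returning to start. Resulting hull: (-8, 10), (1, -5), (7, -3), (1, 9).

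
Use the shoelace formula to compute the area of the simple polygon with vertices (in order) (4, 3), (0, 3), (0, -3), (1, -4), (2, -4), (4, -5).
Area = 57/2

Shoelace formula: Area = (1/2) |Σ_i (x_i · y_{i+1} − x_{i+1} · y_i)| (indices mod n). Compute each cross term:
  (4)(3) − (0)(3) = 12
  (0)(-3) − (0)(3) = 0
  (0)(-4) − (1)(-3) = 3
  (1)(-4) − (2)(-4) = 4
  (2)(-5) − (4)(-4) = 6
  (4)(3) − (4)(-5) = 32
Sum = 57, so (signed) Area = 57/2 = 57/2, |Area| = 57/2.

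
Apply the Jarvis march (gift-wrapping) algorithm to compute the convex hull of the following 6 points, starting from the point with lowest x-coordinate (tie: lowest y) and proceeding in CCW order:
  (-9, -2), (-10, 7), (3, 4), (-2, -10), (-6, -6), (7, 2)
Hull (CCW) = [(-10, 7), (-9, -2), (-6, -6), (-2, -10), (7, 2), (3, 4)]

Jarvis march: at each step, from the current hull vertex p, select the next vertex q as the point such that every other point lies strictly to the left of (or on) the directed line p → q. (Equivalently: for every other point r, the cross product (q − p) × (r − p) ≥ 0.)
Starting point (lowest x, tie lowest y): (-10, 7). Wrap until returning to start. Resulting hull: (-10, 7), (-9, -2), (-6, -6), (-2, -10), (7, 2), (3, 4).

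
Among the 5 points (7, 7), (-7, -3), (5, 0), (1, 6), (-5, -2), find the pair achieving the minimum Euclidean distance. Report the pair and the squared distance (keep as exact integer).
Pair = ((-7, -3), (-5, -2)); squared distance = 5

Compute all C(5, 2) = 10 pairwise squared distances (x_i − x_j)² + (y_i − y_j)². The minimum is 5, attained by the pair ((-7, -3), (-5, -2)).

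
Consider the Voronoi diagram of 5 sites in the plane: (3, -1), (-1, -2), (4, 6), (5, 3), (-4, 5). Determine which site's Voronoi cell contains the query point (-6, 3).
Nearest site = (-4, 5)

The Voronoi cell of site s contains exactly those query points closer to s than to any other site. Compute squared distances from q = (-6, 3) to each site:
  (-4 − -6)² + (5 − 3)² = 8
  (-1 − -6)² + (-2 − 3)² = 50
  (3 − -6)² + (-1 − 3)² = 97
  (4 − -6)² + (6 − 3)² = 109
  (5 − -6)² + (3 − 3)² = 121
Minimum is attained by (-4, 5), so q lies in its Voronoi cell.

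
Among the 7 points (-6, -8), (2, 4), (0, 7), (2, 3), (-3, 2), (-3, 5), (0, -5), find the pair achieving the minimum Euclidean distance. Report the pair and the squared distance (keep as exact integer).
Pair = ((2, 4), (2, 3)); squared distance = 1

Compute all C(7, 2) = 21 pairwise squared distances (x_i − x_j)² + (y_i − y_j)². The minimum is 1, attained by the pair ((2, 4), (2, 3)).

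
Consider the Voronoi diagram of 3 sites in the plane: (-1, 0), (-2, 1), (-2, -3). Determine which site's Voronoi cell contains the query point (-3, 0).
Nearest site = (-2, 1)

The Voronoi cell of site s contains exactly those query points closer to s than to any other site. Compute squared distances from q = (-3, 0) to each site:
  (-2 − -3)² + (1 − 0)² = 2
  (-1 − -3)² + (0 − 0)² = 4
  (-2 − -3)² + (-3 − 0)² = 10
Minimum is attained by (-2, 1), so q lies in its Voronoi cell.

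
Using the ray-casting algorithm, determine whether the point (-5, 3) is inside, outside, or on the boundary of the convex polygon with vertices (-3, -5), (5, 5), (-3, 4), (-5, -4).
The point (-5, 3) lies strictly outside the polygon

Cast a horizontal ray to the right from the query point and count how many polygon edges it crosses (each edge strictly once or zero times, handled with the usual half-open convention). 
Parity of crossings → even ⇒ outside.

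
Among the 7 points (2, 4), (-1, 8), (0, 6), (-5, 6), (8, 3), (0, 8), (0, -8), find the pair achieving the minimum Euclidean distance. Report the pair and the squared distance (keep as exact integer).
Pair = ((-1, 8), (0, 8)); squared distance = 1

Compute all C(7, 2) = 21 pairwise squared distances (x_i − x_j)² + (y_i − y_j)². The minimum is 1, attained by the pair ((-1, 8), (0, 8)).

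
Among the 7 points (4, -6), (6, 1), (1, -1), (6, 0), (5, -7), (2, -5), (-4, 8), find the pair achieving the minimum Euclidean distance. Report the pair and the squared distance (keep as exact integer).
Pair = ((6, 1), (6, 0)); squared distance = 1

Compute all C(7, 2) = 21 pairwise squared distances (x_i − x_j)² + (y_i − y_j)². The minimum is 1, attained by the pair ((6, 1), (6, 0)).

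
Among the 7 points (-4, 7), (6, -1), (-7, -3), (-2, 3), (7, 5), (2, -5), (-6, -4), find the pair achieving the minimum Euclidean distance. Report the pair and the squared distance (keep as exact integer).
Pair = ((-7, -3), (-6, -4)); squared distance = 2

Compute all C(7, 2) = 21 pairwise squared distances (x_i − x_j)² + (y_i − y_j)². The minimum is 2, attained by the pair ((-7, -3), (-6, -4)).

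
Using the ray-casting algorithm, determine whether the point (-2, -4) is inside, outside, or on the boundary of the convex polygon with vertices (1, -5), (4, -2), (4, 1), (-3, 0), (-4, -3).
The point (-2, -4) lies strictly outside the polygon

Cast a horizontal ray to the right from the query point and count how many polygon edges it crosses (each edge strictly once or zero times, handled with the usual half-open convention). 
Parity of crossings → even ⇒ outside.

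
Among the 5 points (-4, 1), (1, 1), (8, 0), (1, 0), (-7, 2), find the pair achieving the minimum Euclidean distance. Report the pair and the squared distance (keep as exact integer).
Pair = ((1, 1), (1, 0)); squared distance = 1

Compute all C(5, 2) = 10 pairwise squared distances (x_i − x_j)² + (y_i − y_j)². The minimum is 1, attained by the pair ((1, 1), (1, 0)).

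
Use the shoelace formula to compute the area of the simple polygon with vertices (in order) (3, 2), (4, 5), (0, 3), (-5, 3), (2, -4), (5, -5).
Area = 83/2

Shoelace formula: Area = (1/2) |Σ_i (x_i · y_{i+1} − x_{i+1} · y_i)| (indices mod n). Compute each cross term:
  (3)(5) − (4)(2) = 7
  (4)(3) − (0)(5) = 12
  (0)(3) − (-5)(3) = 15
  (-5)(-4) − (2)(3) = 14
  (2)(-5) − (5)(-4) = 10
  (5)(2) − (3)(-5) = 25
Sum = 83, so (signed) Area = 83/2 = 83/2, |Area| = 83/2.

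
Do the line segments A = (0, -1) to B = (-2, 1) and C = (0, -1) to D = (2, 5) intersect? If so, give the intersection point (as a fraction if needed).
Yes; intersection at (0, -1) (t = 0 on AB, s = 0 on CD)

Parametrize AB as A + t(B − A) = (0 + -2 t, -1 + 2 t) and CD as C + s(D − C) = (0 + 2 s, -1 + 6 s). Solve the linear system for (t, s). Determinant = 16 ≠ 0, so a unique intersection of the containing lines exists. Solution: t = 0, s = 0 — both in [0, 1], so the segments cross. Intersection point: (0, -1).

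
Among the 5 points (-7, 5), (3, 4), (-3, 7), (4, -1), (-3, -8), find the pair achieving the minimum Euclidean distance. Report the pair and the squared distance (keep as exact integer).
Pair = ((-7, 5), (-3, 7)); squared distance = 20

Compute all C(5, 2) = 10 pairwise squared distances (x_i − x_j)² + (y_i − y_j)². The minimum is 20, attained by the pair ((-7, 5), (-3, 7)).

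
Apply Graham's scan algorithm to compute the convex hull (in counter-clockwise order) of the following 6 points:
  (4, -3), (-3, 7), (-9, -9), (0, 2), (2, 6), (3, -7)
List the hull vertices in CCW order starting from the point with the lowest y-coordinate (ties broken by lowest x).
Hull (CCW) = [(-9, -9), (3, -7), (4, -3), (2, 6), (-3, 7)]

Graham scan procedure:
  1. Find the pivot p₀ = point with lowest y (tie → lowest x): (-9, -9).
  2. Sort the remaining points by polar angle around p₀.
  3. Walk through sorted points, maintaining a stack; pop the top while the last three entries make a non-left turn (cross product ≤ 0).
  4. Final stack is the convex hull in CCW order: (-9, -9), (3, -7), (4, -3), (2, 6), (-3, 7).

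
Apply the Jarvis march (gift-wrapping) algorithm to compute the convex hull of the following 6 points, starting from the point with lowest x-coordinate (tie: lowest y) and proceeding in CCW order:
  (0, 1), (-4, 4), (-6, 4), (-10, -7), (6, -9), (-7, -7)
Hull (CCW) = [(-10, -7), (6, -9), (0, 1), (-4, 4), (-6, 4)]

Jarvis march: at each step, from the current hull vertex p, select the next vertex q as the point such that every other point lies strictly to the left of (or on) the directed line p → q. (Equivalently: for every other point r, the cross product (q − p) × (r − p) ≥ 0.)
Starting point (lowest x, tie lowest y): (-10, -7). Wrap until returning to start. Resulting hull: (-10, -7), (6, -9), (0, 1), (-4, 4), (-6, 4).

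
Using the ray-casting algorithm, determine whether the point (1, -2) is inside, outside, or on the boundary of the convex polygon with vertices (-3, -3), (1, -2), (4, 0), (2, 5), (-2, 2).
The point (1, -2) lies on the polygon boundary

Boundary check: the query satisfies the collinearity and bounding-box conditions for some polygon edge, so it lies exactly on the boundary.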